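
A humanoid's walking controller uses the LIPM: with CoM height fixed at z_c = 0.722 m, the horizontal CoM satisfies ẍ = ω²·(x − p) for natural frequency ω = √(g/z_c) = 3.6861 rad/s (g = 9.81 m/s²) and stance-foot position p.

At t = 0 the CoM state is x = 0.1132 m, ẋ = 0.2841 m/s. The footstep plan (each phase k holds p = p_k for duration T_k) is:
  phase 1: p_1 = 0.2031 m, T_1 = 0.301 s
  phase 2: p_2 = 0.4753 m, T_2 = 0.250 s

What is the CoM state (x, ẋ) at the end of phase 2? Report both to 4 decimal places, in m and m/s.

x = 0.0193, ẋ = -1.2010

phase 1: p=0.2031, T=0.301, ωT=1.109516, cosh=1.681304, sinh=1.351586; start (x,ẋ)=(0.113200, 0.284100) → end (x,ẋ)=(0.156122, 0.029770)
phase 2: p=0.4753, T=0.250, ωT=0.921525, cosh=1.455516, sinh=1.057604; start (x,ẋ)=(0.156122, 0.029770) → end (x,ẋ)=(0.019273, -1.200965)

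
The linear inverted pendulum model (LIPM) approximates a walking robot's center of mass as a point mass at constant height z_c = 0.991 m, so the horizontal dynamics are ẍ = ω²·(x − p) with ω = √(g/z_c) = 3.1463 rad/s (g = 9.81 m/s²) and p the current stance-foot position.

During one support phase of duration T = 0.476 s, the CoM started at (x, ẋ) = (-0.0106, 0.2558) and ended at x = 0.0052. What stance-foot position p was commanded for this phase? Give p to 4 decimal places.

p = 0.1058

ωT = 3.1463·0.476 = 1.497639; cosh(ωT) = 2.347389, sinh(ωT) = 2.123731
x(T) = p + (x₀−p)·cosh(ωT) + (ẋ₀/ω)·sinh(ωT) ⇒ p·(1 − cosh) = x(T) − x₀·cosh − (ẋ₀/ω)·sinh
numerator   = 0.0052 − (-0.0106)·2.347389 − (0.2558/3.1463)·2.123731 = -0.142581
denominator = 1 − 2.347389 = -1.347389
p = -0.142581 / -1.347389 = 0.1058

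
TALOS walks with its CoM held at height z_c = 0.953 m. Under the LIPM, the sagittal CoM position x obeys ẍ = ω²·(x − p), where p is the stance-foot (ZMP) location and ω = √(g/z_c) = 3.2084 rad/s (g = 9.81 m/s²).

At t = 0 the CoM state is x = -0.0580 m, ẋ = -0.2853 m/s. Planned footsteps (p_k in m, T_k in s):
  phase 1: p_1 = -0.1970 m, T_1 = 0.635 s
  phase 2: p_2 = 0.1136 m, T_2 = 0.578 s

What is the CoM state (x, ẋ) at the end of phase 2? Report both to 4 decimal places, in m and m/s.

x = 0.3264, ẋ = 0.8237

phase 1: p=-0.1970, T=0.635, ωT=2.037334, cosh=3.900255, sinh=3.769879; start (x,ẋ)=(-0.058000, -0.285300) → end (x,ẋ)=(0.009907, 0.568501)
phase 2: p=0.1136, T=0.578, ωT=1.854455, cosh=3.272378, sinh=3.115839; start (x,ẋ)=(0.009907, 0.568501) → end (x,ẋ)=(0.326378, 0.823747)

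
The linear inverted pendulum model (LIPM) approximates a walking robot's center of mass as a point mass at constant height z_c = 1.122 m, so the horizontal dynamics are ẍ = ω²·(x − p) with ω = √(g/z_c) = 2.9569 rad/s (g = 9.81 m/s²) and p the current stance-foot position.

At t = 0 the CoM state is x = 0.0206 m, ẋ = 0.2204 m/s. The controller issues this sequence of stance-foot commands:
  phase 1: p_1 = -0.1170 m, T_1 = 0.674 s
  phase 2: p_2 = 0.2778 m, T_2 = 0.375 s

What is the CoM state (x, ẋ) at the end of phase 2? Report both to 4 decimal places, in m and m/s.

x = 1.9745, ẋ = 5.3938

phase 1: p=-0.1170, T=0.674, ωT=1.992951, cosh=3.736722, sinh=3.600429; start (x,ẋ)=(0.020600, 0.220400) → end (x,ẋ)=(0.665540, 2.288478)
phase 2: p=0.2778, T=0.375, ωT=1.108837, cosh=1.680388, sinh=1.350445; start (x,ẋ)=(0.665540, 2.288478) → end (x,ẋ)=(1.974524, 5.393827)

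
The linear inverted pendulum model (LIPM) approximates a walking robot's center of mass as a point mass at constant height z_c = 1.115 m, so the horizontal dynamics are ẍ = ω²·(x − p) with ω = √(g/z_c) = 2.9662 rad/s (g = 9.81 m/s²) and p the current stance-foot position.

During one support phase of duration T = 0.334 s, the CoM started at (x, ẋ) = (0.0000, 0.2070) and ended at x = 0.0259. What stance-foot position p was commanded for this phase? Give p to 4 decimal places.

p = 0.1036

ωT = 2.9662·0.334 = 0.990711; cosh(ωT) = 1.532230, sinh(ωT) = 1.160918
x(T) = p + (x₀−p)·cosh(ωT) + (ẋ₀/ω)·sinh(ωT) ⇒ p·(1 − cosh) = x(T) − x₀·cosh − (ẋ₀/ω)·sinh
numerator   = 0.0259 − (0.0000)·1.532230 − (0.2070/2.9662)·1.160918 = -0.055116
denominator = 1 − 1.532230 = -0.532230
p = -0.055116 / -0.532230 = 0.1036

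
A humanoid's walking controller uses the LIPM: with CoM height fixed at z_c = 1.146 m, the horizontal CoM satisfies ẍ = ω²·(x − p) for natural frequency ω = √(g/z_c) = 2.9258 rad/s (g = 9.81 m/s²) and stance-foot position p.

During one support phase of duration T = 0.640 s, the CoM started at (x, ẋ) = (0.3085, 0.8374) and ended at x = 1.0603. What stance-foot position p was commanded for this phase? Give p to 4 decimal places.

p = 0.3759

ωT = 2.9258·0.640 = 1.872512; cosh(ωT) = 3.329176, sinh(ωT) = 3.175439
x(T) = p + (x₀−p)·cosh(ωT) + (ẋ₀/ω)·sinh(ωT) ⇒ p·(1 − cosh) = x(T) − x₀·cosh − (ẋ₀/ω)·sinh
numerator   = 1.0603 − (0.3085)·3.329176 − (0.8374/2.9258)·3.175439 = -0.875601
denominator = 1 − 3.329176 = -2.329176
p = -0.875601 / -2.329176 = 0.3759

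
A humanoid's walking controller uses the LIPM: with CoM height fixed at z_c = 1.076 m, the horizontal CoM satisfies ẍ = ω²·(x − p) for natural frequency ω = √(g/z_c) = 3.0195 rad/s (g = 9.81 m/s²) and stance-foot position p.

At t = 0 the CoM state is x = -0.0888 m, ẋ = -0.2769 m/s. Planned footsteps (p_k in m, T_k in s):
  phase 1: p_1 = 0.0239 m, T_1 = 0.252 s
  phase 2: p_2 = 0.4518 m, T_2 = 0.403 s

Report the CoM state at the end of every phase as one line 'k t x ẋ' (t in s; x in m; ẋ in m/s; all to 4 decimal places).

1 0.2520 -0.1997 -0.6457
2 0.6550 -1.0740 -4.2158

phase 1: p=0.0239, T=0.252, ωT=0.760914, cosh=1.303735, sinh=0.836496; start (x,ẋ)=(-0.088800, -0.276900) → end (x,ẋ)=(-0.199741, -0.645662)
phase 2: p=0.4518, T=0.403, ωT=1.216859, cosh=1.836361, sinh=1.540202; start (x,ẋ)=(-0.199741, -0.645662) → end (x,ẋ)=(-1.074007, -4.215752)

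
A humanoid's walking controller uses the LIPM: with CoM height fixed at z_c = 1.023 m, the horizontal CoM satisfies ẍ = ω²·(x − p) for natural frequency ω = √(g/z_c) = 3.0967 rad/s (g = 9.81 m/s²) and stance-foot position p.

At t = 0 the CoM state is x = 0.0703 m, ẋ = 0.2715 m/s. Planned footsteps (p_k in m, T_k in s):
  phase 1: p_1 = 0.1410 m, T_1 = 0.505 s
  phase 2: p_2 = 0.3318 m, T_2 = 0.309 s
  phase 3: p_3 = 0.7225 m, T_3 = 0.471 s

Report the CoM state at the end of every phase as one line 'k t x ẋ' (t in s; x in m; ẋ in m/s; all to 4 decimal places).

1 0.5050 0.1650 0.1769
2 0.8140 0.1460 -0.3091
3 1.2850 -0.7870 -4.3311

phase 1: p=0.1410, T=0.505, ωT=1.563833, cosh=2.493216, sinh=2.283884; start (x,ẋ)=(0.070300, 0.271500) → end (x,ẋ)=(0.164967, 0.176882)
phase 2: p=0.3318, T=0.309, ωT=0.956880, cosh=1.493825, sinh=1.109736; start (x,ẋ)=(0.164967, 0.176882) → end (x,ẋ)=(0.145968, -0.309095)
phase 3: p=0.7225, T=0.471, ωT=1.458546, cosh=2.266138, sinh=2.033564; start (x,ẋ)=(0.145968, -0.309095) → end (x,ẋ)=(-0.786980, -4.331067)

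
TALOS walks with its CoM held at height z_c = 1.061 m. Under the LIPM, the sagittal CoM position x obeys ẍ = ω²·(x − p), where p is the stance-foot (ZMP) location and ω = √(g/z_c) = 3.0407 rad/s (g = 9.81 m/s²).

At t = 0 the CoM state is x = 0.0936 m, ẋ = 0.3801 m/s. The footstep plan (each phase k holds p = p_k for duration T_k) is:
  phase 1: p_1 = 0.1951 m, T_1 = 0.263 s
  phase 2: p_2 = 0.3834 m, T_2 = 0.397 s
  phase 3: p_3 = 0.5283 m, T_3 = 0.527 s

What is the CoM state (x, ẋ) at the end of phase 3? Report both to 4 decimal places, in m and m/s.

x = -0.9838, ẋ = -4.4561

phase 1: p=0.1951, T=0.263, ωT=0.799704, cosh=1.337172, sinh=0.887710; start (x,ẋ)=(0.093600, 0.380100) → end (x,ẋ)=(0.170344, 0.234284)
phase 2: p=0.3834, T=0.397, ωT=1.207158, cosh=1.821507, sinh=1.522461; start (x,ẋ)=(0.170344, 0.234284) → end (x,ẋ)=(0.112623, -0.559558)
phase 3: p=0.5283, T=0.527, ωT=1.602449, cosh=2.583290, sinh=2.381887; start (x,ẋ)=(0.112623, -0.559558) → end (x,ẋ)=(-0.983836, -4.456086)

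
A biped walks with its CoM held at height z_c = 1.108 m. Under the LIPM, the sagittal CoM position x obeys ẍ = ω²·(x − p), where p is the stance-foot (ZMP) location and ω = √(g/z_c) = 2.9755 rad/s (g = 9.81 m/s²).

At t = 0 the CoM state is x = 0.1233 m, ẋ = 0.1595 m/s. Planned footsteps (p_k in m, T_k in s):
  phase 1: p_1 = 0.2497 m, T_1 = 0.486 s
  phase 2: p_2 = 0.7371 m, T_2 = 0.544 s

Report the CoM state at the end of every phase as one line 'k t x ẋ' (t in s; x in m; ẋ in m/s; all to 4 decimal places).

1 0.4860 0.0739 -0.3968
2 1.0300 -1.3252 -5.8239

phase 1: p=0.2497, T=0.486, ωT=1.446093, cosh=2.240990, sinh=2.005501; start (x,ẋ)=(0.123300, 0.159500) → end (x,ẋ)=(0.073943, -0.396838)
phase 2: p=0.7371, T=0.544, ωT=1.618672, cosh=2.622273, sinh=2.424111; start (x,ẋ)=(0.073943, -0.396838) → end (x,ẋ)=(-1.325179, -5.823933)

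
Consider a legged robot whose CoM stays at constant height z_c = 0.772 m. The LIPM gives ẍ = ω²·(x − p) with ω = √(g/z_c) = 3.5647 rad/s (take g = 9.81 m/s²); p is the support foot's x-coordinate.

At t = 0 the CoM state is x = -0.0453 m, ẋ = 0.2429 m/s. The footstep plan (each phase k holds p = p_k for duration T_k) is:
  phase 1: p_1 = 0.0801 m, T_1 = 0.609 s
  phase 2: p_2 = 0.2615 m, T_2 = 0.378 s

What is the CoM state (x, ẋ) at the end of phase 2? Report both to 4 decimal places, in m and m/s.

phase 1: p=0.0801, T=0.609, ωT=2.170902, cosh=4.440132, sinh=4.326058; start (x,ẋ)=(-0.045300, 0.242900) → end (x,ẋ)=(-0.181913, -0.855298)
phase 2: p=0.2615, T=0.378, ωT=1.347457, cosh=2.053764, sinh=1.793863; start (x,ẋ)=(-0.181913, -0.855298) → end (x,ẋ)=(-1.079578, -4.592024)

x = -1.0796, ẋ = -4.5920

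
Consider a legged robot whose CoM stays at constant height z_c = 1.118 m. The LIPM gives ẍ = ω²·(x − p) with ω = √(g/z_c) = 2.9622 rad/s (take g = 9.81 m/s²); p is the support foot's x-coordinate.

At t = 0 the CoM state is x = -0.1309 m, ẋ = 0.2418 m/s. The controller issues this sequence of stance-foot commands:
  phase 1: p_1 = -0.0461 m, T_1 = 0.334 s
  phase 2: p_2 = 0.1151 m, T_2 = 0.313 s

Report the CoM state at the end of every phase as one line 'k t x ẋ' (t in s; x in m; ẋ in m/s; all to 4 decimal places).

phase 1: p=-0.0461, T=0.334, ωT=0.989375, cosh=1.530681, sinh=1.158872; start (x,ẋ)=(-0.130900, 0.241800) → end (x,ẋ)=(-0.081305, 0.079016)
phase 2: p=0.1151, T=0.313, ωT=0.927169, cosh=1.461508, sinh=1.065835; start (x,ẋ)=(-0.081305, 0.079016) → end (x,ẋ)=(-0.143516, -0.504609)

1 0.3340 -0.0813 0.0790
2 0.6470 -0.1435 -0.5046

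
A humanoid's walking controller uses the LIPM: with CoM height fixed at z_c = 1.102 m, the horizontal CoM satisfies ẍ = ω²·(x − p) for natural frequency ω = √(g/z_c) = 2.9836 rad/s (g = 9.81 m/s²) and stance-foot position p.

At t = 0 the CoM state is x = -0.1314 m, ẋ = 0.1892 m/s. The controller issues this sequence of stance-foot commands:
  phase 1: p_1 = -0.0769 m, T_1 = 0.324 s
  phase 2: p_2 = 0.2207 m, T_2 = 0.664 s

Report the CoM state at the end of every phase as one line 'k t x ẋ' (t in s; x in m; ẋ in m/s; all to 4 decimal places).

phase 1: p=-0.0769, T=0.324, ωT=0.966686, cosh=1.504780, sinh=1.124438; start (x,ẋ)=(-0.131400, 0.189200) → end (x,ẋ)=(-0.087606, 0.101864)
phase 2: p=0.2207, T=0.664, ωT=1.981110, cosh=3.694353, sinh=3.556437; start (x,ẋ)=(-0.087606, 0.101864) → end (x,ẋ)=(-0.796871, -2.895111)

1 0.3240 -0.0876 0.1019
2 0.9880 -0.7969 -2.8951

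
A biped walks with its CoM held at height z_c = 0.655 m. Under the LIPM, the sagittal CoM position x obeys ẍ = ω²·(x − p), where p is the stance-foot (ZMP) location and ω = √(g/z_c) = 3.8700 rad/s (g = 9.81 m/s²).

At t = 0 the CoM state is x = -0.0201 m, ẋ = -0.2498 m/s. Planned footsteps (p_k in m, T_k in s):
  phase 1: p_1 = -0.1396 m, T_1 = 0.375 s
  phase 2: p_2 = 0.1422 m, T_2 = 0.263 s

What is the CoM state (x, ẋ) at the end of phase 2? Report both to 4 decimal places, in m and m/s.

x = 0.0337, ẋ = -0.0860

phase 1: p=-0.1396, T=0.375, ωT=1.451250, cosh=2.251362, sinh=2.017085; start (x,ẋ)=(-0.020100, -0.249800) → end (x,ẋ)=(-0.000761, 0.370441)
phase 2: p=0.1422, T=0.263, ωT=1.017810, cosh=1.564257, sinh=1.202871; start (x,ẋ)=(-0.000761, 0.370441) → end (x,ẋ)=(0.033713, -0.086033)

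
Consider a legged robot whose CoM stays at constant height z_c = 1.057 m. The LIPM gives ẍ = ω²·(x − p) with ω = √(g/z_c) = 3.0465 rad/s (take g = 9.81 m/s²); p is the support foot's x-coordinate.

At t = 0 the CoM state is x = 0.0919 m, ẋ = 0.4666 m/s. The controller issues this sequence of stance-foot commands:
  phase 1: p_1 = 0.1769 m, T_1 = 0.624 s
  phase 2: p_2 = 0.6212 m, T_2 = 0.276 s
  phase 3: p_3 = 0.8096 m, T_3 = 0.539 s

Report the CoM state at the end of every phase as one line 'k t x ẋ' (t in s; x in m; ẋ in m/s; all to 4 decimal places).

1 0.6240 0.3872 0.7491
2 0.9000 0.5315 0.3572
3 1.4390 0.3558 -1.1494

phase 1: p=0.1769, T=0.624, ωT=1.901016, cosh=3.421054, sinh=3.271637; start (x,ẋ)=(0.091900, 0.466600) → end (x,ẋ)=(0.387192, 0.749065)
phase 2: p=0.6212, T=0.276, ωT=0.840834, cosh=1.374825, sinh=0.943475; start (x,ẋ)=(0.387192, 0.749065) → end (x,ẋ)=(0.531459, 0.357226)
phase 3: p=0.8096, T=0.539, ωT=1.642064, cosh=2.679699, sinh=2.486119; start (x,ẋ)=(0.531459, 0.357226) → end (x,ẋ)=(0.355784, -1.149369)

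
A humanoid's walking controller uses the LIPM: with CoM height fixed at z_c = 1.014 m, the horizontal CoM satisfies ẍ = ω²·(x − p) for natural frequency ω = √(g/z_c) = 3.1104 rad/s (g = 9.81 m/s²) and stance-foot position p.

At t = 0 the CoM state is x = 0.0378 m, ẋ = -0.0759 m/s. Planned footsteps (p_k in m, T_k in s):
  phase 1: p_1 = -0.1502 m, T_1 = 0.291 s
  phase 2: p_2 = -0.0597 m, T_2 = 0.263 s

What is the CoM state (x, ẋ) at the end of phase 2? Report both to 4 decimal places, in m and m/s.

phase 1: p=-0.1502, T=0.291, ωT=0.905126, cosh=1.438368, sinh=1.033877; start (x,ẋ)=(0.037800, -0.075900) → end (x,ẋ)=(0.094984, 0.495393)
phase 2: p=-0.0597, T=0.263, ωT=0.818035, cosh=1.353671, sinh=0.912373; start (x,ẋ)=(0.094984, 0.495393) → end (x,ẋ)=(0.295005, 1.109569)

x = 0.2950, ẋ = 1.1096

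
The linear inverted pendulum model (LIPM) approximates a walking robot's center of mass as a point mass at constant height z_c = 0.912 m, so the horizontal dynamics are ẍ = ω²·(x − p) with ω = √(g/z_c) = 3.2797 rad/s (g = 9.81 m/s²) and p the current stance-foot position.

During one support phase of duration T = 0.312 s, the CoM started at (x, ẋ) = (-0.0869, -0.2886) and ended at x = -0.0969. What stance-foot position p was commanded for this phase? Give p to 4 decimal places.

ωT = 3.2797·0.312 = 1.023266; cosh(ωT) = 1.570843, sinh(ωT) = 1.211424
x(T) = p + (x₀−p)·cosh(ωT) + (ẋ₀/ω)·sinh(ωT) ⇒ p·(1 − cosh) = x(T) − x₀·cosh − (ẋ₀/ω)·sinh
numerator   = -0.0969 − (-0.0869)·1.570843 − (-0.2886/3.2797)·1.211424 = 0.146207
denominator = 1 − 1.570843 = -0.570843
p = 0.146207 / -0.570843 = -0.2561

p = -0.2561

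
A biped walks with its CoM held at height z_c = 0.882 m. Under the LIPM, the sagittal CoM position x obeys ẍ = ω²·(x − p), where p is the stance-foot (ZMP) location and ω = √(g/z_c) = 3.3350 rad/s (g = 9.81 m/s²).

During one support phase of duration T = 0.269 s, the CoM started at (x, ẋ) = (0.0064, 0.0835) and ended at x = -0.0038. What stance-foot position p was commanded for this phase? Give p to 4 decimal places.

ωT = 3.3350·0.269 = 0.897115; cosh(ωT) = 1.430131, sinh(ωT) = 1.022387
x(T) = p + (x₀−p)·cosh(ωT) + (ẋ₀/ω)·sinh(ωT) ⇒ p·(1 − cosh) = x(T) − x₀·cosh − (ẋ₀/ω)·sinh
numerator   = -0.0038 − (0.0064)·1.430131 − (0.0835/3.3350)·1.022387 = -0.038551
denominator = 1 − 1.430131 = -0.430131
p = -0.038551 / -0.430131 = 0.0896

p = 0.0896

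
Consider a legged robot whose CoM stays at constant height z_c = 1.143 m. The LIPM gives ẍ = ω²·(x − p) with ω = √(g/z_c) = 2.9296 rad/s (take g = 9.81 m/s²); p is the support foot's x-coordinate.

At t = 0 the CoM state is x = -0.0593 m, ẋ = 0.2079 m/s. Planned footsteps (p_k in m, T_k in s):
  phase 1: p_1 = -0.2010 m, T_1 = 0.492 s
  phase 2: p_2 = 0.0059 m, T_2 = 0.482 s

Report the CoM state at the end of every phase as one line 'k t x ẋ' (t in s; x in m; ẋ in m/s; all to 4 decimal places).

phase 1: p=-0.2010, T=0.492, ωT=1.441363, cosh=2.231529, sinh=1.994924; start (x,ẋ)=(-0.059300, 0.207900) → end (x,ẋ)=(0.256778, 1.292076)
phase 2: p=0.0059, T=0.482, ωT=1.412067, cosh=2.174035, sinh=1.930396; start (x,ẋ)=(0.256778, 1.292076) → end (x,ẋ)=(1.402704, 4.227808)

1 0.4920 0.2568 1.2921
2 0.9740 1.4027 4.2278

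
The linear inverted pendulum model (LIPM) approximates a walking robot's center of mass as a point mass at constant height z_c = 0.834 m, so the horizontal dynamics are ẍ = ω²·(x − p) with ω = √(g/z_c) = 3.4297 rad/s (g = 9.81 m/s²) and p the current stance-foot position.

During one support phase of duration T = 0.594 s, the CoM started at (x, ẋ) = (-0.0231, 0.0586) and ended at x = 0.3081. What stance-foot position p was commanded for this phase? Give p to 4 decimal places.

p = -0.1151

ωT = 3.4297·0.594 = 2.037242; cosh(ωT) = 3.899907, sinh(ωT) = 3.769519
x(T) = p + (x₀−p)·cosh(ωT) + (ẋ₀/ω)·sinh(ωT) ⇒ p·(1 − cosh) = x(T) − x₀·cosh − (ẋ₀/ω)·sinh
numerator   = 0.3081 − (-0.0231)·3.899907 − (0.0586/3.4297)·3.769519 = 0.333782
denominator = 1 − 3.899907 = -2.899907
p = 0.333782 / -2.899907 = -0.1151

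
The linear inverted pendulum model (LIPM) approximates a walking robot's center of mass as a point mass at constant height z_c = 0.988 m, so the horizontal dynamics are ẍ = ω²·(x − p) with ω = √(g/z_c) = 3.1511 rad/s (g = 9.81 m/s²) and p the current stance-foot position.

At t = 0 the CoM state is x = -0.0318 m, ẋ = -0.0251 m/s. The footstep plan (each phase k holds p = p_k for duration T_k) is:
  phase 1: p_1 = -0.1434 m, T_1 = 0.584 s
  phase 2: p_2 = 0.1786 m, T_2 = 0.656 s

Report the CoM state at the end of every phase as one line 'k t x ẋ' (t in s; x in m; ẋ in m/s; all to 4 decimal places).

1 0.5840 0.1924 0.9984
2 1.2400 1.4660 4.1776

phase 1: p=-0.1434, T=0.584, ωT=1.840242, cosh=3.228422, sinh=3.069643; start (x,ẋ)=(-0.031800, -0.025100) → end (x,ẋ)=(0.192441, 0.998446)
phase 2: p=0.1786, T=0.656, ωT=2.067122, cosh=4.014297, sinh=3.887748; start (x,ẋ)=(0.192441, 0.998446) → end (x,ẋ)=(1.466018, 4.177616)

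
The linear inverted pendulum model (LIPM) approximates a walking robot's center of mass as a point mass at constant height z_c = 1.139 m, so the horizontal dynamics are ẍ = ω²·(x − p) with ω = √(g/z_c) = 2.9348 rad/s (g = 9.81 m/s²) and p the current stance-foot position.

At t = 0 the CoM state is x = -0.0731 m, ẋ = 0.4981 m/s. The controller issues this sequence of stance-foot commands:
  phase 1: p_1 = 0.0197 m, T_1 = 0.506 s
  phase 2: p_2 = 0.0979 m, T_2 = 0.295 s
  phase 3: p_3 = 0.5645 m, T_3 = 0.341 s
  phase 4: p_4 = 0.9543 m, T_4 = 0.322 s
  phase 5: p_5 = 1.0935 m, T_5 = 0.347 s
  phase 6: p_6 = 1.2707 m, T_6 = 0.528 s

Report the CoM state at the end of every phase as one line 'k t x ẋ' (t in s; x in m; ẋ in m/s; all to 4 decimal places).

1 0.5060 0.1598 0.5856
2 0.8010 0.3796 0.9967
3 1.1420 0.6786 0.9006
4 1.4640 0.8811 0.4498
5 1.8110 0.9456 -0.0465
6 2.3390 0.4350 -2.2598

phase 1: p=0.0197, T=0.506, ωT=1.485009, cosh=2.320752, sinh=2.094252; start (x,ẋ)=(-0.073100, 0.498100) → end (x,ẋ)=(0.159775, 0.585598)
phase 2: p=0.0979, T=0.295, ωT=0.865766, cosh=1.398778, sinh=0.978048; start (x,ẋ)=(0.159775, 0.585598) → end (x,ẋ)=(0.379605, 0.996726)
phase 3: p=0.5645, T=0.341, ωT=1.000767, cosh=1.543982, sinh=1.176385; start (x,ẋ)=(0.379605, 0.996726) → end (x,ẋ)=(0.678553, 0.900585)
phase 4: p=0.9543, T=0.322, ωT=0.945006, cosh=1.480753, sinh=1.092075; start (x,ẋ)=(0.678553, 0.900585) → end (x,ẋ)=(0.881105, 0.449767)
phase 5: p=1.0935, T=0.347, ωT=1.018376, cosh=1.564937, sinh=1.203756; start (x,ẋ)=(0.881105, 0.449767) → end (x,ẋ)=(0.945594, -0.046489)
phase 6: p=1.2707, T=0.528, ωT=1.549574, cosh=2.460902, sinh=2.248564; start (x,ẋ)=(0.945594, -0.046489) → end (x,ẋ)=(0.435029, -2.259803)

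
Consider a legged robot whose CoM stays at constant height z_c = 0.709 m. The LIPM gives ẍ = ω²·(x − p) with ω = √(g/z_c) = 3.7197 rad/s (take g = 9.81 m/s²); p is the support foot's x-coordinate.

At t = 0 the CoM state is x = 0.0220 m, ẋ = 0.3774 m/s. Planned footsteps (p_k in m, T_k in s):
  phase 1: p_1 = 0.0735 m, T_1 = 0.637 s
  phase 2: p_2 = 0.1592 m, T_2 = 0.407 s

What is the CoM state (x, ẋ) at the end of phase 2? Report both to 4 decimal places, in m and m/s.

x = 1.1672, ẋ = 3.8312

phase 1: p=0.0735, T=0.637, ωT=2.369449, cosh=5.392515, sinh=5.298983; start (x,ẋ)=(0.022000, 0.377400) → end (x,ẋ)=(0.333419, 1.020038)
phase 2: p=0.1592, T=0.407, ωT=1.513918, cosh=2.382274, sinh=2.162227; start (x,ẋ)=(0.333419, 1.020038) → end (x,ẋ)=(1.167176, 3.831226)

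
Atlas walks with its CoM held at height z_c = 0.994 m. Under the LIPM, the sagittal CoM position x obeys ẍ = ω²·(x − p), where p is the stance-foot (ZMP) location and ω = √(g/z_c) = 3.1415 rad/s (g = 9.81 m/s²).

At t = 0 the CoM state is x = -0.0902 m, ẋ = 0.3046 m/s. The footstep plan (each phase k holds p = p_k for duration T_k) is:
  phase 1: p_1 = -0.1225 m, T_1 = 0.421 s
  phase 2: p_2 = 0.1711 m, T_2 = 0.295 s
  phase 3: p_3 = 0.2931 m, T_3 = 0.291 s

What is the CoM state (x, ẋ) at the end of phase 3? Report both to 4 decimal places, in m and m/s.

x = 0.6953, ẋ = 1.5722

phase 1: p=-0.1225, T=0.421, ωT=1.322572, cosh=2.009755, sinh=1.743305; start (x,ẋ)=(-0.090200, 0.304600) → end (x,ẋ)=(0.111446, 0.789065)
phase 2: p=0.1711, T=0.295, ωT=0.926743, cosh=1.461054, sinh=1.065213; start (x,ẋ)=(0.111446, 0.789065) → end (x,ẋ)=(0.351497, 0.953243)
phase 3: p=0.2931, T=0.291, ωT=0.914176, cosh=1.447783, sinh=1.046937; start (x,ẋ)=(0.351497, 0.953243) → end (x,ẋ)=(0.695324, 1.572153)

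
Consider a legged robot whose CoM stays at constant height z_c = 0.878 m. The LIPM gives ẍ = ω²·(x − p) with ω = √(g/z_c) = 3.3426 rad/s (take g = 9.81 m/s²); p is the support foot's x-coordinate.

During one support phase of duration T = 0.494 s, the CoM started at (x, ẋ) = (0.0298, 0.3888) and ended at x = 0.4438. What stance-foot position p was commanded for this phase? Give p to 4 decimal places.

p = -0.0418

ωT = 3.3426·0.494 = 1.651244; cosh(ωT) = 2.702637, sinh(ωT) = 2.510826
x(T) = p + (x₀−p)·cosh(ωT) + (ẋ₀/ω)·sinh(ωT) ⇒ p·(1 − cosh) = x(T) − x₀·cosh − (ẋ₀/ω)·sinh
numerator   = 0.4438 − (0.0298)·2.702637 − (0.3888/3.3426)·2.510826 = 0.071211
denominator = 1 − 2.702637 = -1.702637
p = 0.071211 / -1.702637 = -0.0418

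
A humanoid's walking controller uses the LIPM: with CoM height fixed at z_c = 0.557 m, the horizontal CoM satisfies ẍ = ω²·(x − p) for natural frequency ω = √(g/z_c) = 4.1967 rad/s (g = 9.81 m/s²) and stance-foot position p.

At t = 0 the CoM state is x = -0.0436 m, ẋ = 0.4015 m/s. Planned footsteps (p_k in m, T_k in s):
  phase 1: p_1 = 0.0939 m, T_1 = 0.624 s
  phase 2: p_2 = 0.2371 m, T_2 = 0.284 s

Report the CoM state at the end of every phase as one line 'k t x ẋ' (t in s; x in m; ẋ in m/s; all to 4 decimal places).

phase 1: p=0.0939, T=0.624, ωT=2.618741, cosh=6.895667, sinh=6.822772; start (x,ẋ)=(-0.043600, 0.401500) → end (x,ẋ)=(-0.201517, -1.168445)
phase 2: p=0.2371, T=0.284, ωT=1.191863, cosh=1.798433, sinh=1.494778; start (x,ẋ)=(-0.201517, -1.168445) → end (x,ẋ)=(-0.967899, -4.852871)

1 0.6240 -0.2015 -1.1684
2 0.9080 -0.9679 -4.8529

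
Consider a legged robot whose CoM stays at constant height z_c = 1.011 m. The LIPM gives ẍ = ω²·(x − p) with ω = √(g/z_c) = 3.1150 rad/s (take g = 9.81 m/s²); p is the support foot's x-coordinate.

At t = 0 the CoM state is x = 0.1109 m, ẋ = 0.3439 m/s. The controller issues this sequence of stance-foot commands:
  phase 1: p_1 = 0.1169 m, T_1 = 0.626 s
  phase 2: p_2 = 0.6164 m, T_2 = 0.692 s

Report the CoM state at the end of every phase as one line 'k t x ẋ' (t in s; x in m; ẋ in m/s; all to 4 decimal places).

phase 1: p=0.1169, T=0.626, ωT=1.949990, cosh=3.585446, sinh=3.443171; start (x,ẋ)=(0.110900, 0.343900) → end (x,ẋ)=(0.475518, 1.168682)
phase 2: p=0.6164, T=0.692, ωT=2.155580, cosh=4.374366, sinh=4.258530; start (x,ẋ)=(0.475518, 1.168682) → end (x,ẋ)=(1.597840, 3.243396)

1 0.6260 0.4755 1.1687
2 1.3180 1.5978 3.2434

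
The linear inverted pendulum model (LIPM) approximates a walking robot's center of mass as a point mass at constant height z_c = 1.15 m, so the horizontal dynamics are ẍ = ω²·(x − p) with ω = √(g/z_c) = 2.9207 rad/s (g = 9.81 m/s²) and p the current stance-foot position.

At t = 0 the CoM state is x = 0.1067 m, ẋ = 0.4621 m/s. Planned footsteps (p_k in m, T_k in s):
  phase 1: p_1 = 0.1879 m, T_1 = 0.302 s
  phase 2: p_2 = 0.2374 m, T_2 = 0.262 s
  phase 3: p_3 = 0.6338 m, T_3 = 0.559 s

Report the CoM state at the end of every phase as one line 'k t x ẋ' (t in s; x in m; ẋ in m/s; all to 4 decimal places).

phase 1: p=0.1879, T=0.302, ωT=0.882051, cosh=1.414892, sinh=1.000959; start (x,ẋ)=(0.106700, 0.462100) → end (x,ẋ)=(0.231378, 0.416433)
phase 2: p=0.2374, T=0.262, ωT=0.765223, cosh=1.307352, sinh=0.842122; start (x,ẋ)=(0.231378, 0.416433) → end (x,ẋ)=(0.349597, 0.529613)
phase 3: p=0.6338, T=0.559, ωT=1.632671, cosh=2.656467, sinh=2.461060; start (x,ẋ)=(0.349597, 0.529613) → end (x,ẋ)=(0.325090, -0.635957)

1 0.3020 0.2314 0.4164
2 0.5640 0.3496 0.5296
3 1.1230 0.3251 -0.6360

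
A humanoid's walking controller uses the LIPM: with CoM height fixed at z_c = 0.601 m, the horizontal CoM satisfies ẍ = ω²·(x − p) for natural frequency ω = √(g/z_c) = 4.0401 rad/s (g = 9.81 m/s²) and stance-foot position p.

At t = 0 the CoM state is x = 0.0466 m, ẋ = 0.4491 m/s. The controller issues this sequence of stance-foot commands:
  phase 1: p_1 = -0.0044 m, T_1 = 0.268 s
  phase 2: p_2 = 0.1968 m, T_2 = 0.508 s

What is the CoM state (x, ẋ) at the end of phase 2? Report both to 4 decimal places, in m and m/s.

x = 1.2634, ẋ = 4.4242

phase 1: p=-0.0044, T=0.268, ωT=1.082747, cosh=1.645722, sinh=1.307058; start (x,ẋ)=(0.046600, 0.449100) → end (x,ẋ)=(0.224825, 1.008406)
phase 2: p=0.1968, T=0.508, ωT=2.052371, cosh=3.957385, sinh=3.828955; start (x,ẋ)=(0.224825, 1.008406) → end (x,ẋ)=(1.263411, 4.424182)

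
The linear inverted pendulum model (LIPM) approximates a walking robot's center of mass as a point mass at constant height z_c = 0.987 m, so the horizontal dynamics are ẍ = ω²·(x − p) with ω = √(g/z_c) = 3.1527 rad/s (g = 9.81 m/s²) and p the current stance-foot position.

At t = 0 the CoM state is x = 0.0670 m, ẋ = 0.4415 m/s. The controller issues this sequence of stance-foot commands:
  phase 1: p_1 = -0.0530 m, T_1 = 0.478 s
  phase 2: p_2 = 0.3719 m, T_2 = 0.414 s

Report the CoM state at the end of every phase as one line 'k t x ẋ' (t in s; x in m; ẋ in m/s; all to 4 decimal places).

1 0.4780 0.5316 1.8570
2 0.8920 1.6945 4.5366

phase 1: p=-0.0530, T=0.478, ωT=1.506991, cosh=2.367352, sinh=2.145776; start (x,ẋ)=(0.067000, 0.441500) → end (x,ẋ)=(0.531574, 1.856985)
phase 2: p=0.3719, T=0.414, ωT=1.305218, cosh=1.979803, sinh=1.708689; start (x,ẋ)=(0.531574, 1.856985) → end (x,ẋ)=(1.694465, 4.536625)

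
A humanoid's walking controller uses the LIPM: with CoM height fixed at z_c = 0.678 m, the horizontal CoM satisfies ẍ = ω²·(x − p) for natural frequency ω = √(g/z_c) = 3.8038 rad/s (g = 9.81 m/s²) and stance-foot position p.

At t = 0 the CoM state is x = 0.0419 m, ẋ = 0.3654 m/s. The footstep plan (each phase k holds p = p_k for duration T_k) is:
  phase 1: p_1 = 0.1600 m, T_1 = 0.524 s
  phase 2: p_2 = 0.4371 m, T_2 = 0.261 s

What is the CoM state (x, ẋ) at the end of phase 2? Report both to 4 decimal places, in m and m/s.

x = -0.2118, ẋ = -2.0366

phase 1: p=0.1600, T=0.524, ωT=1.993191, cosh=3.737588, sinh=3.601328; start (x,ẋ)=(0.041900, 0.365400) → end (x,ẋ)=(0.064541, -0.252106)
phase 2: p=0.4371, T=0.261, ωT=0.992792, cosh=1.534650, sinh=1.164109; start (x,ẋ)=(0.064541, -0.252106) → end (x,ẋ)=(-0.211801, -2.036599)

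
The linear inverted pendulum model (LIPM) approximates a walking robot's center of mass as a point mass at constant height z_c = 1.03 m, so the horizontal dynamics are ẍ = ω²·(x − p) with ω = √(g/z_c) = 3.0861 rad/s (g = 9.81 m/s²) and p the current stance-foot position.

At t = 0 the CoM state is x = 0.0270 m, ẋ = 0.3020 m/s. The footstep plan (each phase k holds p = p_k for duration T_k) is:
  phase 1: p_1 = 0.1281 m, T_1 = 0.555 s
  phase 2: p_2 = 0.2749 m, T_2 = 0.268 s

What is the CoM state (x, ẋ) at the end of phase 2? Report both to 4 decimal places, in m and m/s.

phase 1: p=0.1281, T=0.555, ωT=1.712786, cosh=2.862373, sinh=2.682011; start (x,ẋ)=(0.027000, 0.302000) → end (x,ẋ)=(0.101171, 0.027637)
phase 2: p=0.2749, T=0.268, ωT=0.827075, cosh=1.361973, sinh=0.924647; start (x,ẋ)=(0.101171, 0.027637) → end (x,ẋ)=(0.046566, -0.458105)

x = 0.0466, ẋ = -0.4581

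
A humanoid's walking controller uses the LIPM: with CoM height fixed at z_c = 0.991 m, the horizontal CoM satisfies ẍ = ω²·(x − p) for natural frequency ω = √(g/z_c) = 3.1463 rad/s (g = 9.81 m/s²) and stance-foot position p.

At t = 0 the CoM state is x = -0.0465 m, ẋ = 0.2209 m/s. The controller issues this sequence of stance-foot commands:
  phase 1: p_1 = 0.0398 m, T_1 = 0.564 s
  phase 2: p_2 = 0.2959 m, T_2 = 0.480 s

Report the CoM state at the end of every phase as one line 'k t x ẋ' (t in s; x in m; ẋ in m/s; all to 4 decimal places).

1 0.5640 -0.0209 -0.1075
2 1.0440 -0.5299 -2.4019

phase 1: p=0.0398, T=0.564, ωT=1.774513, cosh=3.033488, sinh=2.863922; start (x,ẋ)=(-0.046500, 0.220900) → end (x,ẋ)=(-0.020916, -0.107531)
phase 2: p=0.2959, T=0.480, ωT=1.510224, cosh=2.374303, sinh=2.153442; start (x,ẋ)=(-0.020916, -0.107531) → end (x,ẋ)=(-0.529914, -2.401856)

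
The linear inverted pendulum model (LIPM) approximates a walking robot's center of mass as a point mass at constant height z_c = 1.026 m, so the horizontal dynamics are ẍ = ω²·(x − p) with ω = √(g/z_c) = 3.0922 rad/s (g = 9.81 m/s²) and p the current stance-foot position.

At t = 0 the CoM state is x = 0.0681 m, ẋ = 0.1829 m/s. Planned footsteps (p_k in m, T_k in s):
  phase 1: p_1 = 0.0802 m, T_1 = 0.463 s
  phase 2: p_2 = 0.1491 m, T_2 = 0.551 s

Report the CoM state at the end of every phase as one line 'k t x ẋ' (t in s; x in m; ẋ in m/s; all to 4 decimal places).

1 0.4630 0.1702 0.3308
2 1.0140 0.4930 1.1119

phase 1: p=0.0802, T=0.463, ωT=1.431689, cosh=2.212333, sinh=1.973428; start (x,ẋ)=(0.068100, 0.182900) → end (x,ẋ)=(0.170157, 0.330799)
phase 2: p=0.1491, T=0.551, ωT=1.703802, cosh=2.838395, sinh=2.656405; start (x,ẋ)=(0.170157, 0.330799) → end (x,ẋ)=(0.493045, 1.111900)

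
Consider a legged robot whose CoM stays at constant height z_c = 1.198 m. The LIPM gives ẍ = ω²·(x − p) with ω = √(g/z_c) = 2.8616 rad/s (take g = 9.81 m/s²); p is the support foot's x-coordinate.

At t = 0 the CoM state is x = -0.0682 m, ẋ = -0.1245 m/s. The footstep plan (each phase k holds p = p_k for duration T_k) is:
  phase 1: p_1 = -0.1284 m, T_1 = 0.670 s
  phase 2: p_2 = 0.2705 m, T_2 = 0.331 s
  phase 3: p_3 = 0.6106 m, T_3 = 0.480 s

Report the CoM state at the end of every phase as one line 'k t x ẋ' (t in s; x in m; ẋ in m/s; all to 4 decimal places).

phase 1: p=-0.1284, T=0.670, ωT=1.917272, cosh=3.474692, sinh=3.327684; start (x,ẋ)=(-0.068200, -0.124500) → end (x,ẋ)=(-0.064002, 0.140655)
phase 2: p=0.2705, T=0.331, ωT=0.947190, cosh=1.483141, sinh=1.095312; start (x,ẋ)=(-0.064002, 0.140655) → end (x,ẋ)=(-0.171775, -0.839831)
phase 3: p=0.6106, T=0.480, ωT=1.373568, cosh=2.101310, sinh=1.848108; start (x,ẋ)=(-0.171775, -0.839831) → end (x,ẋ)=(-1.575801, -5.902373)

1 0.6700 -0.0640 0.1407
2 1.0010 -0.1718 -0.8398
3 1.4810 -1.5758 -5.9024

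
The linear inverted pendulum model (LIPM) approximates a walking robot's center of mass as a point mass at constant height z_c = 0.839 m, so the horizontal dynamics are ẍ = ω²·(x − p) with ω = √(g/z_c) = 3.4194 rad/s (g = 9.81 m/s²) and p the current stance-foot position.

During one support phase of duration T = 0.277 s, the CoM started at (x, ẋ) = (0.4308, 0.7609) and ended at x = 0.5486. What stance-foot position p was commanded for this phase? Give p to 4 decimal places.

ωT = 3.4194·0.277 = 0.947174; cosh(ωT) = 1.483124, sinh(ωT) = 1.095288
x(T) = p + (x₀−p)·cosh(ωT) + (ẋ₀/ω)·sinh(ωT) ⇒ p·(1 − cosh) = x(T) − x₀·cosh − (ẋ₀/ω)·sinh
numerator   = 0.5486 − (0.4308)·1.483124 − (0.7609/3.4194)·1.095288 = -0.334058
denominator = 1 − 1.483124 = -0.483124
p = -0.334058 / -0.483124 = 0.6915

p = 0.6915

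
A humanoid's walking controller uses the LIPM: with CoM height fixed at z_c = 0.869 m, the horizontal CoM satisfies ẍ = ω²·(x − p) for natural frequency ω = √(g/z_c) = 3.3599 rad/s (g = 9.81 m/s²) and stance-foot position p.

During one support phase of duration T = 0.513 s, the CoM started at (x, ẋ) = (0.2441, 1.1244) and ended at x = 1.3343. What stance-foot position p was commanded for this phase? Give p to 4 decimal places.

ωT = 3.3599·0.513 = 1.723629; cosh(ωT) = 2.891624, sinh(ωT) = 2.713206
x(T) = p + (x₀−p)·cosh(ωT) + (ẋ₀/ω)·sinh(ωT) ⇒ p·(1 − cosh) = x(T) − x₀·cosh − (ẋ₀/ω)·sinh
numerator   = 1.3343 − (0.2441)·2.891624 − (1.1244/3.3599)·2.713206 = -0.279527
denominator = 1 − 2.891624 = -1.891624
p = -0.279527 / -1.891624 = 0.1478

p = 0.1478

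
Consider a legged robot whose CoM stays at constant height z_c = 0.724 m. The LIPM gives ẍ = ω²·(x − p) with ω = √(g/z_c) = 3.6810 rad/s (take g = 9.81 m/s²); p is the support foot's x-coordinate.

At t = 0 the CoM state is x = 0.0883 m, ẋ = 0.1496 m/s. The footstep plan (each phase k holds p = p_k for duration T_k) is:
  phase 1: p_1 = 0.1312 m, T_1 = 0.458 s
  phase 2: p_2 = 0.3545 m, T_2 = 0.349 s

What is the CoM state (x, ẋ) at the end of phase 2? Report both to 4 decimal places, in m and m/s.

phase 1: p=0.1312, T=0.458, ωT=1.685898, cosh=2.791287, sinh=2.606009; start (x,ẋ)=(0.088300, 0.149600) → end (x,ẋ)=(0.117365, 0.006049)
phase 2: p=0.3545, T=0.349, ωT=1.284669, cosh=1.945107, sinh=1.668365; start (x,ẋ)=(0.117365, 0.006049) → end (x,ẋ)=(-0.104011, -1.444540)

x = -0.1040, ẋ = -1.4445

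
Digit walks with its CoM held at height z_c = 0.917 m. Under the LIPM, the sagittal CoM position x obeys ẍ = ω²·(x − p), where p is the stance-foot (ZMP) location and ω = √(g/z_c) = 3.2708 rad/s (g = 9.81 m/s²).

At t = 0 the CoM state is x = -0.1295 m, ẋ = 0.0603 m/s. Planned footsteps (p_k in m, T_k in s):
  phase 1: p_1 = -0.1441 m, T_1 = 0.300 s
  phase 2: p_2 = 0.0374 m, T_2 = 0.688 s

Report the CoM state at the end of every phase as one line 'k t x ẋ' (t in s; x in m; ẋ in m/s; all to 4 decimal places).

1 0.3000 -0.1008 0.1465
2 0.9880 -0.4153 -1.4177

phase 1: p=-0.1441, T=0.300, ωT=0.981240, cosh=1.521304, sinh=1.146458; start (x,ẋ)=(-0.129500, 0.060300) → end (x,ẋ)=(-0.100753, 0.146482)
phase 2: p=0.0374, T=0.688, ωT=2.250310, cosh=4.798024, sinh=4.692657; start (x,ẋ)=(-0.100753, 0.146482) → end (x,ẋ)=(-0.415302, -1.417650)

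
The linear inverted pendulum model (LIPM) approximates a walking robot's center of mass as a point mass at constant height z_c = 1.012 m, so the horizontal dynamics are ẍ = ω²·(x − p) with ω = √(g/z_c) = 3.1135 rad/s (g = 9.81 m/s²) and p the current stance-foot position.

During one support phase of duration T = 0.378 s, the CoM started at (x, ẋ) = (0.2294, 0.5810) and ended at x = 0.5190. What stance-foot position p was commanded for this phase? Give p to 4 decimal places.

ωT = 3.1135·0.378 = 1.176903; cosh(ωT) = 1.776271, sinh(ωT) = 1.468040
x(T) = p + (x₀−p)·cosh(ωT) + (ẋ₀/ω)·sinh(ωT) ⇒ p·(1 − cosh) = x(T) − x₀·cosh − (ẋ₀/ω)·sinh
numerator   = 0.5190 − (0.2294)·1.776271 − (0.5810/3.1135)·1.468040 = -0.162423
denominator = 1 − 1.776271 = -0.776271
p = -0.162423 / -0.776271 = 0.2092

p = 0.2092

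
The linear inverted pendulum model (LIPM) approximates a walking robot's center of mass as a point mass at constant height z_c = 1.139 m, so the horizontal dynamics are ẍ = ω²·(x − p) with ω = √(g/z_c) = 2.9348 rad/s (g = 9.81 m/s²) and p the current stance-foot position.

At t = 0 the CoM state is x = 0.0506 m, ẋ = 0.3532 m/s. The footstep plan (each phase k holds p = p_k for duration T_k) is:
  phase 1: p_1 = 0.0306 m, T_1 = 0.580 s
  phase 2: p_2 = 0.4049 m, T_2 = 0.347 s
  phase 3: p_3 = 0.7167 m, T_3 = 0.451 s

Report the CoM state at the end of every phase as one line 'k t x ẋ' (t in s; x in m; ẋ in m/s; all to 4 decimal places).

1 0.5800 0.4064 1.1567
2 0.9270 0.8817 1.8155
3 1.3780 2.1283 4.4971

phase 1: p=0.0306, T=0.580, ωT=1.702184, cosh=2.834100, sinh=2.651815; start (x,ẋ)=(0.050600, 0.353200) → end (x,ẋ)=(0.406425, 1.156655)
phase 2: p=0.4049, T=0.347, ωT=1.018376, cosh=1.564937, sinh=1.203756; start (x,ẋ)=(0.406425, 1.156655) → end (x,ẋ)=(0.881708, 1.815481)
phase 3: p=0.7167, T=0.451, ωT=1.323595, cosh=2.011540, sinh=1.745363; start (x,ẋ)=(0.881708, 1.815481) → end (x,ẋ)=(2.128309, 4.497129)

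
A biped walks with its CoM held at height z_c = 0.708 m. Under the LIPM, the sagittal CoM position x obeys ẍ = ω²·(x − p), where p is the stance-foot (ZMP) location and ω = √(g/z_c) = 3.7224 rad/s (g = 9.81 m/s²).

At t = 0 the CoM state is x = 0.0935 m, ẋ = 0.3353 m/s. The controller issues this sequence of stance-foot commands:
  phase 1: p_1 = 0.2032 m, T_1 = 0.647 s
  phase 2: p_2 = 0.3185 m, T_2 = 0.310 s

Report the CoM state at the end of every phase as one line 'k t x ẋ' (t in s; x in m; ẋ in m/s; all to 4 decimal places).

phase 1: p=0.2032, T=0.647, ωT=2.408393, cosh=5.603020, sinh=5.513061; start (x,ẋ)=(0.093500, 0.335300) → end (x,ẋ)=(0.085145, -0.372551)
phase 2: p=0.3185, T=0.310, ωT=1.153944, cosh=1.743032, sinh=1.427642; start (x,ẋ)=(0.085145, -0.372551) → end (x,ẋ)=(-0.231129, -1.889476)

1 0.6470 0.0851 -0.3726
2 0.9570 -0.2311 -1.8895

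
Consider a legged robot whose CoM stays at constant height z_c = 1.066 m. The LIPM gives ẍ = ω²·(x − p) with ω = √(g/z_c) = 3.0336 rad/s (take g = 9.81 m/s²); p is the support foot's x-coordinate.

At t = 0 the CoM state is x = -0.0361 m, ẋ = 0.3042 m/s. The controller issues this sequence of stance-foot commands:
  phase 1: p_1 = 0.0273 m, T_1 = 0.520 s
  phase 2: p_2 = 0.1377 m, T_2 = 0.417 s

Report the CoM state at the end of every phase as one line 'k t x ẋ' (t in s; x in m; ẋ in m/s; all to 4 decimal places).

phase 1: p=0.0273, T=0.520, ωT=1.577472, cosh=2.524597, sinh=2.318101; start (x,ẋ)=(-0.036100, 0.304200) → end (x,ẋ)=(0.099692, 0.322142)
phase 2: p=0.1377, T=0.417, ωT=1.265011, cosh=1.912684, sinh=1.630448; start (x,ẋ)=(0.099692, 0.322142) → end (x,ẋ)=(0.238143, 0.428165)

1 0.5200 0.0997 0.3221
2 0.9370 0.2381 0.4282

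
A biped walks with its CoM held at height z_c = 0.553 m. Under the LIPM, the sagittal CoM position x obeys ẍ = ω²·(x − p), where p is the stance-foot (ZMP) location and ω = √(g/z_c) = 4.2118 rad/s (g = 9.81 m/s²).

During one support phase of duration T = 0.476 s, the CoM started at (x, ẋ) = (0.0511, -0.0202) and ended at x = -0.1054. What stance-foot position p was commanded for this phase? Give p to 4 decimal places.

p = 0.1011

ωT = 4.2118·0.476 = 2.004817; cosh(ωT) = 3.779709, sinh(ωT) = 3.645024
x(T) = p + (x₀−p)·cosh(ωT) + (ẋ₀/ω)·sinh(ωT) ⇒ p·(1 − cosh) = x(T) − x₀·cosh − (ẋ₀/ω)·sinh
numerator   = -0.1054 − (0.0511)·3.779709 − (-0.0202/4.2118)·3.645024 = -0.281061
denominator = 1 − 3.779709 = -2.779709
p = -0.281061 / -2.779709 = 0.1011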